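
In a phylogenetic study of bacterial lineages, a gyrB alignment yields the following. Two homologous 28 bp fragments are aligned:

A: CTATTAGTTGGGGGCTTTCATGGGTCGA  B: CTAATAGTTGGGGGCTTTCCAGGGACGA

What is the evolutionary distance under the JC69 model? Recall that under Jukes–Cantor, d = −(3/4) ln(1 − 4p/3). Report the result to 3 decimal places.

The sequences differ at 4 of 28 sites (4, 20, 21, 25), so p = 4/28 ≈ 0.142857.
d = −(3/4) ln(1 − 4p/3) = −0.75 ln(1 − 0.190476) = −0.75 ln(0.809524)
  = −0.75 × (-0.211309) = 0.158482 substitutions/site.

0.158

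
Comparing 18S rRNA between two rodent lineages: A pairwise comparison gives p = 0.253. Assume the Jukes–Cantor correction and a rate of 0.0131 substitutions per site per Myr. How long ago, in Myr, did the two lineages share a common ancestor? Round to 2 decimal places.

d = −(3/4) ln(1 − 4p/3) = −0.75 ln(1 − 0.337333) = −0.75 ln(0.662667)
  = −0.75 × (-0.411483) = 0.308612 substitutions/site.
Under a molecular clock d = 2μt, so t = d/(2μ) = 0.308612 / (2 × 0.0131) = 11.78 Myr.

11.78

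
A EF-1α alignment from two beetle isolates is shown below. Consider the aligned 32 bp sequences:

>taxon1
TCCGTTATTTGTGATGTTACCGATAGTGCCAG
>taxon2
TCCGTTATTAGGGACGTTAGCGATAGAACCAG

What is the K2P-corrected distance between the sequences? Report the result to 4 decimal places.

Of 32 sites, 2 differences are transitions and 4 are transversions, so P = 2/32 = 0.0625 and Q = 4/32 = 0.125.
Under the Kimura two-parameter model, d = −½ ln(1 − 2P − Q) − ¼ ln(1 − 2Q).
1 − 2P − Q = 0.75, giving −½ ln(0.75) = 0.143841.
1 − 2Q = 0.75, giving −¼ ln(0.75) = 0.071921.
d = 0.143841 + 0.071921 = 0.215762.

0.2158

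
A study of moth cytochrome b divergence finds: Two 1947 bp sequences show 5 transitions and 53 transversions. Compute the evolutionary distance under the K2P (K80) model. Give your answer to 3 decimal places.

0.030

P = 5/1947 ≈ 0.002568 and Q = 53/1947 ≈ 0.027221.
Under the Kimura two-parameter model, d = −½ ln(1 − 2P − Q) − ¼ ln(1 − 2Q).
1 − 2P − Q = 0.967643, giving −½ ln(0.967643) = 0.016446.
1 − 2Q = 0.945558, giving −¼ ln(0.945558) = 0.013995.
d = 0.016446 + 0.013995 = 0.030441.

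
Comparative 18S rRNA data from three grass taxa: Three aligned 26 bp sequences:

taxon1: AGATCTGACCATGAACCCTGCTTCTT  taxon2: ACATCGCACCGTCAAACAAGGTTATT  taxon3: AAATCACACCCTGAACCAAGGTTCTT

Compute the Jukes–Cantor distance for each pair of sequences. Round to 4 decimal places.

d(taxon1,taxon2) = 0.5393, d(taxon1,taxon3) = 0.3335, d(taxon2,taxon3) = 0.2758

taxon1–taxon2: 10/26 sites differ → p ≈ 0.384615, d = −0.75 ln(1 − 0.51282) = 0.539341 ≈ 0.5393.
taxon1–taxon3: 7/26 sites differ → p ≈ 0.269231, d = −0.75 ln(1 − 0.358975) = 0.333515 ≈ 0.3335.
taxon2–taxon3: 6/26 sites differ → p ≈ 0.230769, d = −0.75 ln(1 − 0.307692) = 0.275793 ≈ 0.2758.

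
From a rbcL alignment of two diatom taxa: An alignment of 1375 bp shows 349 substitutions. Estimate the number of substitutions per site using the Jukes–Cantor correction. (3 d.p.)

0.310

p = 349/1375 ≈ 0.253818.
d = −(3/4) ln(1 − 4p/3) = −0.75 ln(1 − 0.338424) = −0.75 ln(0.661576)
  = −0.75 × (-0.413130) = 0.309848 substitutions/site.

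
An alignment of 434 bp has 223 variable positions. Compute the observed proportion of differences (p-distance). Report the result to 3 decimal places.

0.514

p = 223/434 = 0.513824… ≈ 0.514 (to 3 d.p.).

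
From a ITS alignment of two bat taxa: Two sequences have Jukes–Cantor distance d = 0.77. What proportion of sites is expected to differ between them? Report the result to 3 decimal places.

0.481

p = (3/4)(1 − e^(−4d/3)) = 0.75 × (1 − e^(-1.026667)) = 0.75 × (1 − 0.358199) = 0.481351.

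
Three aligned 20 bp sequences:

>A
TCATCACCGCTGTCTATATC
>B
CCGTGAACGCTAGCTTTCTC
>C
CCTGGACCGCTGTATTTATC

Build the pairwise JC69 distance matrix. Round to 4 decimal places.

d(A,B) = 0.5716, d(A,C) = 0.3831, d(B,C) = 0.4715

A–B: 8/20 sites differ → p = 0.4, d = −0.75 ln(1 − 0.533333) = 0.571605 ≈ 0.5716.
A–C: 6/20 sites differ → p = 0.3, d = −0.75 ln(1 − 0.4) = 0.383119 ≈ 0.3831.
B–C: 7/20 sites differ → p = 0.35, d = −0.75 ln(1 − 0.466667) = 0.471457 ≈ 0.4715.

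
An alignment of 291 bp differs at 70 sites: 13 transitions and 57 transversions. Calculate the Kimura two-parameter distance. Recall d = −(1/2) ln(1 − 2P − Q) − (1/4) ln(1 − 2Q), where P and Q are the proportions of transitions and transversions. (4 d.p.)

P = 13/291 ≈ 0.044674 and Q = 57/291 ≈ 0.195876.
Under the Kimura two-parameter model, d = −½ ln(1 − 2P − Q) − ¼ ln(1 − 2Q).
1 − 2P − Q = 0.714776, giving −½ ln(0.714776) = 0.167893.
1 − 2Q = 0.608248, giving −¼ ln(0.608248) = 0.124293.
d = 0.167893 + 0.124293 = 0.292186.

0.2922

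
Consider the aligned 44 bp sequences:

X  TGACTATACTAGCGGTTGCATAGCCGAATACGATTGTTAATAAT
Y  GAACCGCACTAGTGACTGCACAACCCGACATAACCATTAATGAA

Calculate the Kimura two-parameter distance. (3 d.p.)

0.956

Of 44 sites, 17 differences are transitions and 3 are transversions, so P = 17/44 ≈ 0.386364 and Q = 3/44 ≈ 0.068182.
Under the Kimura two-parameter model, d = −½ ln(1 − 2P − Q) − ¼ ln(1 − 2Q).
1 − 2P − Q = 0.15909, giving −½ ln(0.15909) = 0.919143.
1 − 2Q = 0.863636, giving −¼ ln(0.863636) = 0.036651.
d = 0.919143 + 0.036651 = 0.955794.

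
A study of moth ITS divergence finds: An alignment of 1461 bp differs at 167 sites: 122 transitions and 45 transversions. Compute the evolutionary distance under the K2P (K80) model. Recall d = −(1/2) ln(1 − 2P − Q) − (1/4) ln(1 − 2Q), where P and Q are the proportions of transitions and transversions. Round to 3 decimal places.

0.126

P = 122/1461 ≈ 0.083504 and Q = 45/1461 ≈ 0.030801.
Under the Kimura two-parameter model, d = −½ ln(1 − 2P − Q) − ¼ ln(1 − 2Q).
1 − 2P − Q = 0.802191, giving −½ ln(0.802191) = 0.110204.
1 − 2Q = 0.938398, giving −¼ ln(0.938398) = 0.015895.
d = 0.110204 + 0.015895 = 0.126099.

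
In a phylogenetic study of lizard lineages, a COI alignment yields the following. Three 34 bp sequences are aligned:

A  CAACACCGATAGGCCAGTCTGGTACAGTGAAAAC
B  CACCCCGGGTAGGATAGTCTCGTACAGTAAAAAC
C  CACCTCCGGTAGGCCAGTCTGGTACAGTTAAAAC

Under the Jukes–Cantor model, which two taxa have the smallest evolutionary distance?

A–B: 8/34 differ, p = 0.235, d = 0.282.
A–C: 4/34 differ, p = 0.118, d = 0.128.
B–C: 6/34 differ, p = 0.176, d = 0.201.
The smallest distance is between A and C.

A and C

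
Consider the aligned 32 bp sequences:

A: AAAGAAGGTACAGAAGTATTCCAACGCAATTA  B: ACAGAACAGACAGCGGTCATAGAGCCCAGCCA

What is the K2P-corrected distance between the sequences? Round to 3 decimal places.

0.741

Of 32 sites, 6 differences are transitions and 9 are transversions, so P = 6/32 = 0.1875 and Q = 9/32 = 0.28125.
Under the Kimura two-parameter model, d = −½ ln(1 − 2P − Q) − ¼ ln(1 − 2Q).
1 − 2P − Q = 0.34375, giving −½ ln(0.34375) = 0.533920.
1 − 2Q = 0.4375, giving −¼ ln(0.4375) = 0.206670.
d = 0.533920 + 0.206670 = 0.740590.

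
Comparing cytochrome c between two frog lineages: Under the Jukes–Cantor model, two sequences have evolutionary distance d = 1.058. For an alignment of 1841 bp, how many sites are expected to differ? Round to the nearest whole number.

1044

Invert JC69: p = (3/4)(1 − e^(−4d/3)) = 0.75 × (1 − e^(-1.410667)) = 0.75 × (1 − 0.243980) = 0.567015.
Expected differing sites = pL ≈ 0.567015 × 1841 = 1043.874615 ≈ 1044.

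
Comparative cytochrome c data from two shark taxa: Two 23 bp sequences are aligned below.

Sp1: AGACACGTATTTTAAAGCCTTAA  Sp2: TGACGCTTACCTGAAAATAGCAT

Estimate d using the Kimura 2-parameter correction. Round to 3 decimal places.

Of 23 sites, 6 differences are transitions and 6 are transversions, so P = 6/23 ≈ 0.26087 and Q = 6/23 ≈ 0.26087.
Under the Kimura two-parameter model, d = −½ ln(1 − 2P − Q) − ¼ ln(1 − 2Q).
1 − 2P − Q = 0.21739, giving −½ ln(0.21739) = 0.763031.
1 − 2Q = 0.47826, giving −¼ ln(0.47826) = 0.184400.
d = 0.763031 + 0.184400 = 0.947431.

0.947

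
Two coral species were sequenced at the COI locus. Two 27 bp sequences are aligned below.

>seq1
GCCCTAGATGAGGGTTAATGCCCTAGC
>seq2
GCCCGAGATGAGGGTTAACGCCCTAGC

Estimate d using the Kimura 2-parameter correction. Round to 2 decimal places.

Of 27 sites, 1 differences are transitions and 1 are transversions, so P = 1/27 ≈ 0.037037 and Q = 1/27 ≈ 0.037037.
Under the Kimura two-parameter model, d = −½ ln(1 − 2P − Q) − ¼ ln(1 − 2Q).
1 − 2P − Q = 0.888889, giving −½ ln(0.888889) = 0.058891.
1 − 2Q = 0.925926, giving −¼ ln(0.925926) = 0.019240.
d = 0.058891 + 0.019240 = 0.078131.

0.08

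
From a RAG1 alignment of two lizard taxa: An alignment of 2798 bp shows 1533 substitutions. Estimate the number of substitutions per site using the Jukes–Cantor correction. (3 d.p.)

p = 1533/2798 ≈ 0.547891.
d = −(3/4) ln(1 − 4p/3) = −0.75 ln(1 − 0.730521) = −0.75 ln(0.269479)
  = −0.75 × (-1.311265) = 0.983449 substitutions/site.

0.983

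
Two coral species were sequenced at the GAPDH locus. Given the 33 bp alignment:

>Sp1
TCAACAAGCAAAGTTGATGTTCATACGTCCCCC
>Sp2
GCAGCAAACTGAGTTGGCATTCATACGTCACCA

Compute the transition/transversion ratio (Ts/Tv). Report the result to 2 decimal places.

Transitions are A↔G and C↔T; transversions are all other mismatches.
Transitions: 6. Transversions: 4.
R = 6/4 = 1.50.

1.50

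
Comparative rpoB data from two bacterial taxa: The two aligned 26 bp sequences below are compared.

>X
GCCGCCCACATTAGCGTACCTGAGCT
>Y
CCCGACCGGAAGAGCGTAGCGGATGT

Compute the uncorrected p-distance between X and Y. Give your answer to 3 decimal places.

The sequences differ at 10 of 26 positions (sites 1, 5, 8, 9, 11, 12, 19, 21, 24, 25).
p = 10/26 = 0.384615… ≈ 0.385 (to 3 d.p.).

0.385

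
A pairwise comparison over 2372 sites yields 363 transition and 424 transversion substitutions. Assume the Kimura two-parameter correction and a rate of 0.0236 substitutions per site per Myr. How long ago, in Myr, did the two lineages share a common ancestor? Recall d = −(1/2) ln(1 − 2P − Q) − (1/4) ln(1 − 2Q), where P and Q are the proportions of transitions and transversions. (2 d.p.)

9.37

P = 363/2372 ≈ 0.153035 and Q = 424/2372 ≈ 0.178752.
Under the Kimura two-parameter model, d = −½ ln(1 − 2P − Q) − ¼ ln(1 − 2Q).
1 − 2P − Q = 0.515178, giving −½ ln(0.515178) = 0.331621.
1 − 2Q = 0.642496, giving −¼ ln(0.642496) = 0.110599.
d = 0.331621 + 0.110599 = 0.442220.
Under a molecular clock d = 2μt, so t = d/(2μ) = 0.442220 / (2 × 0.0236) = 9.37 Myr.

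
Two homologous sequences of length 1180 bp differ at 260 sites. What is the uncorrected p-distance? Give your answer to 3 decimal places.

p = 260/1180 = 0.220338… ≈ 0.220 (to 3 d.p.).

0.220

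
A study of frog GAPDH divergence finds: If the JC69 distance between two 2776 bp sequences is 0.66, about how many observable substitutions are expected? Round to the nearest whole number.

Invert JC69: p = (3/4)(1 − e^(−4d/3)) = 0.75 × (1 − e^(-0.88)) = 0.75 × (1 − 0.414783) = 0.438913.
Expected differing sites = pL ≈ 0.438913 × 2776 = 1218.422488 ≈ 1218.

1218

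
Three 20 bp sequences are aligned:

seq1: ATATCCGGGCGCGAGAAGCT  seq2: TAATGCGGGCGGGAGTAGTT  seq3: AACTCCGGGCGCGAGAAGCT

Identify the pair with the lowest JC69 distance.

seq1 and seq3

seq1–seq2: 6/20 differ, p = 0.300, d = 0.383.
seq1–seq3: 2/20 differ, p = 0.100, d = 0.107.
seq2–seq3: 6/20 differ, p = 0.300, d = 0.383.
The smallest distance is between seq1 and seq3.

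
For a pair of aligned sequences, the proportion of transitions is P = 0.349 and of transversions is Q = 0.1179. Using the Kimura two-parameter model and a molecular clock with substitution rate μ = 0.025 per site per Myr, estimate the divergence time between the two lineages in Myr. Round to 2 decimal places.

18.27

Under the Kimura two-parameter model, d = −½ ln(1 − 2P − Q) − ¼ ln(1 − 2Q).
1 − 2P − Q = 0.1841, giving −½ ln(0.1841) = 0.846138.
1 − 2Q = 0.7642, giving −¼ ln(0.7642) = 0.067231.
d = 0.846138 + 0.067231 = 0.913369.
Under a molecular clock d = 2μt, so t = d/(2μ) = 0.913369 / (2 × 0.025) = 18.27 Myr.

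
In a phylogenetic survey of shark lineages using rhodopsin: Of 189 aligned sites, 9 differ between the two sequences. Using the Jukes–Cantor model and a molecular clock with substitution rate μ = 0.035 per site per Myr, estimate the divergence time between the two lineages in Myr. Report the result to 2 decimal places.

p = 9/189 ≈ 0.047619.
d = −(3/4) ln(1 − 4p/3) = −0.75 ln(1 − 0.063492) = −0.75 ln(0.936508)
  = −0.75 × (-0.065597) = 0.049198 substitutions/site.
Under a molecular clock d = 2μt, so t = d/(2μ) = 0.049198 / (2 × 0.035) = 0.70 Myr.

0.70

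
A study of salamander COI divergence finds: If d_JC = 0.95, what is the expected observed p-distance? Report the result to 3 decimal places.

p = (3/4)(1 − e^(−4d/3)) = 0.75 × (1 − e^(-1.266667)) = 0.75 × (1 − 0.281769) = 0.538673.

0.539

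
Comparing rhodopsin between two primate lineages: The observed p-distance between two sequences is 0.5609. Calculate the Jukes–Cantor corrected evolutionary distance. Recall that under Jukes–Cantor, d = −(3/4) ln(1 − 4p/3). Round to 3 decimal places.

1.033

d = −(3/4) ln(1 − 4p/3) = −0.75 ln(1 − 0.747867) = −0.75 ln(0.252133)
  = −0.75 × (-1.377799) = 1.033349 substitutions/site.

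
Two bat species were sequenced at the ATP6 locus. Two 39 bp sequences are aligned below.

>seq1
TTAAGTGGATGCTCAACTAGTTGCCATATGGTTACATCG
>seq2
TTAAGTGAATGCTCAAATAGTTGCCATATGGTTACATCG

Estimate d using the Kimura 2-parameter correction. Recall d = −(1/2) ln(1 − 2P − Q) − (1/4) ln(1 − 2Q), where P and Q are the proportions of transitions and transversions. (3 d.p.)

0.053

Of 39 sites, 1 differences are transitions and 1 are transversions, so P = 1/39 ≈ 0.025641 and Q = 1/39 ≈ 0.025641.
Under the Kimura two-parameter model, d = −½ ln(1 − 2P − Q) − ¼ ln(1 − 2Q).
1 − 2P − Q = 0.923077, giving −½ ln(0.923077) = 0.040021.
1 − 2Q = 0.948718, giving −¼ ln(0.948718) = 0.013161.
d = 0.040021 + 0.013161 = 0.053182.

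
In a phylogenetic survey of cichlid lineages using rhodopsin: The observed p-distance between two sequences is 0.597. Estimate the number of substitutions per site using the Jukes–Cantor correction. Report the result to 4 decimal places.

d = −(3/4) ln(1 − 4p/3) = −0.75 ln(1 − 0.796) = −0.75 ln(0.204)
  = −0.75 × (-1.589635) = 1.192226 substitutions/site.

1.1922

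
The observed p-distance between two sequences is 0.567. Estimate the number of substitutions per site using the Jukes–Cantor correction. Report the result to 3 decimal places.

d = −(3/4) ln(1 − 4p/3) = −0.75 ln(1 − 0.756) = −0.75 ln(0.244)
  = −0.75 × (-1.410587) = 1.057940 substitutions/site.

1.058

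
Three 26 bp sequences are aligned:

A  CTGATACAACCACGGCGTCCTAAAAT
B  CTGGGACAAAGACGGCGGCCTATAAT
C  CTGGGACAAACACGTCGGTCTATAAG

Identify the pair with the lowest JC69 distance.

A–B: 6/26 differ, p = 0.231, d = 0.276.
A–C: 8/26 differ, p = 0.308, d = 0.396.
B–C: 4/26 differ, p = 0.154, d = 0.172.
The smallest distance is between B and C.

B and C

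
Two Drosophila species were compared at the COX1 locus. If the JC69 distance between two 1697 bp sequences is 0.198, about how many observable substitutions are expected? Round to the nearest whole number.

295

Invert JC69: p = (3/4)(1 − e^(−4d/3)) = 0.75 × (1 − e^(-0.264)) = 0.75 × (1 − 0.767974) = 0.174020.
Expected differing sites = pL ≈ 0.174020 × 1697 = 295.31194 ≈ 295.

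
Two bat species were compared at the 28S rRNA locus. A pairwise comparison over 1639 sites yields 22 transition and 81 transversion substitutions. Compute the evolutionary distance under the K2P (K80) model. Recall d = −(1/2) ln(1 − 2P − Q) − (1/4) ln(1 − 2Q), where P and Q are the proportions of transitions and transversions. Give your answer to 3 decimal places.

0.066

P = 22/1639 ≈ 0.013423 and Q = 81/1639 ≈ 0.04942.
Under the Kimura two-parameter model, d = −½ ln(1 − 2P − Q) − ¼ ln(1 − 2Q).
1 − 2P − Q = 0.923734, giving −½ ln(0.923734) = 0.039666.
1 − 2Q = 0.90116, giving −¼ ln(0.90116) = 0.026018.
d = 0.039666 + 0.026018 = 0.065684.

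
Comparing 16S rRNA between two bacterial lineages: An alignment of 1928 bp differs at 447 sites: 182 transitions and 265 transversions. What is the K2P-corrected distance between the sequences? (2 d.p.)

P = 182/1928 ≈ 0.094398 and Q = 265/1928 ≈ 0.137448.
Under the Kimura two-parameter model, d = −½ ln(1 − 2P − Q) − ¼ ln(1 − 2Q).
1 − 2P − Q = 0.673756, giving −½ ln(0.673756) = 0.197444.
1 − 2Q = 0.725104, giving −¼ ln(0.725104) = 0.080360.
d = 0.197444 + 0.080360 = 0.277804.

0.28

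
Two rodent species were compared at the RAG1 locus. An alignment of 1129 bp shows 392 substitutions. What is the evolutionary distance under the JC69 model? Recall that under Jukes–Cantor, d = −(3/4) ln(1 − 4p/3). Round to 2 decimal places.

0.47

p = 392/1129 ≈ 0.34721.
d = −(3/4) ln(1 − 4p/3) = −0.75 ln(1 − 0.462947) = −0.75 ln(0.537053)
  = −0.75 × (-0.621658) = 0.466244 substitutions/site.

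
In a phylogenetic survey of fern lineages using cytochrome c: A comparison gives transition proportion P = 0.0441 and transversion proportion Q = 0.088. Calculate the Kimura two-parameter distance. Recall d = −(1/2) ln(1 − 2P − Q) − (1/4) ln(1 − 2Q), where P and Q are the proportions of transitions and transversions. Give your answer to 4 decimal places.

0.1453

Under the Kimura two-parameter model, d = −½ ln(1 − 2P − Q) − ¼ ln(1 − 2Q).
1 − 2P − Q = 0.8238, giving −½ ln(0.8238) = 0.096914.
1 − 2Q = 0.824, giving −¼ ln(0.824) = 0.048396.
d = 0.096914 + 0.048396 = 0.145310.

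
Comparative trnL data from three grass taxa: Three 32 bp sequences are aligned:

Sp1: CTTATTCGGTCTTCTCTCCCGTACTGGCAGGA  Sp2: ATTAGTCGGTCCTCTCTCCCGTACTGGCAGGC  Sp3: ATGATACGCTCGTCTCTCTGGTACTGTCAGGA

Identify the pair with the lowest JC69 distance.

Sp1 and Sp2

Sp1–Sp2: 4/32 differ, p = 0.125, d = 0.137.
Sp1–Sp3: 8/32 differ, p = 0.250, d = 0.304.
Sp2–Sp3: 9/32 differ, p = 0.281, d = 0.353.
The smallest distance is between Sp1 and Sp2.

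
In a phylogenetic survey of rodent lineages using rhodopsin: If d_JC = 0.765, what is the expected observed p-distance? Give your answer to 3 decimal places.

p = (3/4)(1 − e^(−4d/3)) = 0.75 × (1 − e^(-1.02)) = 0.75 × (1 − 0.360595) = 0.479554.

0.480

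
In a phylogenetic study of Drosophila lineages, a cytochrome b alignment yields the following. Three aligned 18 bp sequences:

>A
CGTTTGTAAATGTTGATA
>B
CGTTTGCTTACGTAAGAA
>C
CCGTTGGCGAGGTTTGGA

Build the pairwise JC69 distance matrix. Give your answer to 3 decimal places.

A–B: 8/18 sites differ → p ≈ 0.444444, d = −0.75 ln(1 − 0.592592) = 0.673455 ≈ 0.673.
A–C: 9/18 sites differ → p = 0.5, d = −0.75 ln(1 − 0.666667) = 0.823960 ≈ 0.824.
B–C: 9/18 sites differ → p = 0.5, d = −0.75 ln(1 − 0.666667) = 0.823960 ≈ 0.824.

d(A,B) = 0.673, d(A,C) = 0.824, d(B,C) = 0.824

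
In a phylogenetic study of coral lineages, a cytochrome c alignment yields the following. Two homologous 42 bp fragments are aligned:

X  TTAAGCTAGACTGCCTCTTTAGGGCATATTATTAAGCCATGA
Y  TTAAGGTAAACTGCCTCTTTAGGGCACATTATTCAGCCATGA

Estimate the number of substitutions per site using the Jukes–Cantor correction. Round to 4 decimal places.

The sequences differ at 4 of 42 sites (6, 9, 27, 34), so p = 4/42 ≈ 0.095238.
d = −(3/4) ln(1 − 4p/3) = −0.75 ln(1 − 0.126984) = −0.75 ln(0.873016)
  = −0.75 × (-0.135801) = 0.101851 substitutions/site.

0.1019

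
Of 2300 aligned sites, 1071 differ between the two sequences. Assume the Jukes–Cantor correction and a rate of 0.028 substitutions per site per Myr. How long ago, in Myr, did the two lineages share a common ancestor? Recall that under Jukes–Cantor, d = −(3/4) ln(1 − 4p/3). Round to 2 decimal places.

p = 1071/2300 ≈ 0.465652.
d = −(3/4) ln(1 − 4p/3) = −0.75 ln(1 − 0.620869) = −0.75 ln(0.379131)
  = −0.75 × (-0.969873) = 0.727405 substitutions/site.
Under a molecular clock d = 2μt, so t = d/(2μ) = 0.727405 / (2 × 0.028) = 12.99 Myr.

12.99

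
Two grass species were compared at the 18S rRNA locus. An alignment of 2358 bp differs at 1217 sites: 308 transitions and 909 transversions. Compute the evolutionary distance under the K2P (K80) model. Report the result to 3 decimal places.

0.889

P = 308/2358 ≈ 0.130619 and Q = 909/2358 ≈ 0.385496.
Under the Kimura two-parameter model, d = −½ ln(1 − 2P − Q) − ¼ ln(1 − 2Q).
1 − 2P − Q = 0.353266, giving −½ ln(0.353266) = 0.520267.
1 − 2Q = 0.229008, giving −¼ ln(0.229008) = 0.368500.
d = 0.520267 + 0.368500 = 0.888767.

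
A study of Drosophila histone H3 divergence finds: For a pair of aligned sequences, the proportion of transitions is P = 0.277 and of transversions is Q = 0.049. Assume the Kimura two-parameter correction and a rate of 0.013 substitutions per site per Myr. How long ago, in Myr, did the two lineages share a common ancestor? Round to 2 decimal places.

18.76

Under the Kimura two-parameter model, d = −½ ln(1 − 2P − Q) − ¼ ln(1 − 2Q).
1 − 2P − Q = 0.397, giving −½ ln(0.397) = 0.461909.
1 − 2Q = 0.902, giving −¼ ln(0.902) = 0.025785.
d = 0.461909 + 0.025785 = 0.487694.
Under a molecular clock d = 2μt, so t = d/(2μ) = 0.487694 / (2 × 0.013) = 18.76 Myr.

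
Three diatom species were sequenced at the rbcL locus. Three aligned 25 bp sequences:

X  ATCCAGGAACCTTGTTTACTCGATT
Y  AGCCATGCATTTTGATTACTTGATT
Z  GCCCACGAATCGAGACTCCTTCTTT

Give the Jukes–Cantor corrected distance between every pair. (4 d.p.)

d(X,Y) = 0.3505, d(X,Z) = 0.7662, d(Y,Z) = 0.6626

X–Y: 7/25 sites differ → p = 0.28, d = −0.75 ln(1 − 0.373333) = 0.350505 ≈ 0.3505.
X–Z: 12/25 sites differ → p = 0.48, d = −0.75 ln(1 − 0.64) = 0.766238 ≈ 0.7662.
Y–Z: 11/25 sites differ → p = 0.44, d = −0.75 ln(1 − 0.586667) = 0.662626 ≈ 0.6626.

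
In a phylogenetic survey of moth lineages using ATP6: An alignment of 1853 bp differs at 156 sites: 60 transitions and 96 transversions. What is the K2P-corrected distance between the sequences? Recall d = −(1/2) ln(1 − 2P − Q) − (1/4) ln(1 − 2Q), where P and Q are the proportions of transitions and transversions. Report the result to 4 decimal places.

P = 60/1853 ≈ 0.03238 and Q = 96/1853 ≈ 0.051808.
Under the Kimura two-parameter model, d = −½ ln(1 − 2P − Q) − ¼ ln(1 − 2Q).
1 − 2P − Q = 0.883432, giving −½ ln(0.883432) = 0.061970.
1 − 2Q = 0.896384, giving −¼ ln(0.896384) = 0.027347.
d = 0.061970 + 0.027347 = 0.089317.

0.0893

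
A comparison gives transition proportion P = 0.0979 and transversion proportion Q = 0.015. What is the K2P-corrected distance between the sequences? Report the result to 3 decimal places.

0.126

Under the Kimura two-parameter model, d = −½ ln(1 − 2P − Q) − ¼ ln(1 − 2Q).
1 − 2P − Q = 0.7892, giving −½ ln(0.7892) = 0.118368.
1 − 2Q = 0.97, giving −¼ ln(0.97) = 0.007615.
d = 0.118368 + 0.007615 = 0.125983.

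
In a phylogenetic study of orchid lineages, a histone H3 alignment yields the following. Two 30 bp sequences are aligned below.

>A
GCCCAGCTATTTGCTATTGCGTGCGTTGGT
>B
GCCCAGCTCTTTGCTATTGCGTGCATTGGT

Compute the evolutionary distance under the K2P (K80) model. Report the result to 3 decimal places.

0.070

Of 30 sites, 1 differences are transitions and 1 are transversions, so P = 1/30 ≈ 0.033333 and Q = 1/30 ≈ 0.033333.
Under the Kimura two-parameter model, d = −½ ln(1 − 2P − Q) − ¼ ln(1 − 2Q).
1 − 2P − Q = 0.900001, giving −½ ln(0.900001) = 0.052680.
1 − 2Q = 0.933334, giving −¼ ln(0.933334) = 0.017248.
d = 0.052680 + 0.017248 = 0.069928.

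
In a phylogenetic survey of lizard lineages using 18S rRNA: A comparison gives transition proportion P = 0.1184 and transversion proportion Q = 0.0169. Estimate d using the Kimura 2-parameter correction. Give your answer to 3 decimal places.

Under the Kimura two-parameter model, d = −½ ln(1 − 2P − Q) − ¼ ln(1 − 2Q).
1 − 2P − Q = 0.7463, giving −½ ln(0.7463) = 0.146314.
1 − 2Q = 0.9662, giving −¼ ln(0.9662) = 0.008596.
d = 0.146314 + 0.008596 = 0.154910.

0.155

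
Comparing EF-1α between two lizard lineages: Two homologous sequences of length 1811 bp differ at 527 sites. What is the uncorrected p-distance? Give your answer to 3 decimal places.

p = 527/1811 = 0.290999… ≈ 0.291 (to 3 d.p.).

0.291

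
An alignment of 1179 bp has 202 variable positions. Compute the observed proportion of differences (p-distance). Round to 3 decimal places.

0.171

p = 202/1179 = 0.171331… ≈ 0.171 (to 3 d.p.).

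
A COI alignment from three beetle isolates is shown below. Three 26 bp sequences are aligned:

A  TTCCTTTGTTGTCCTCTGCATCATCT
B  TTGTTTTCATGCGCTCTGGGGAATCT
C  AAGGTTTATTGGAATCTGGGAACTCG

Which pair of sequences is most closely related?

A–B: 10/26 differ, p = 0.385, d = 0.539.
A–C: 14/26 differ, p = 0.538, d = 0.949.
B–C: 11/26 differ, p = 0.423, d = 0.623.
The smallest distance is between A and B.

A and B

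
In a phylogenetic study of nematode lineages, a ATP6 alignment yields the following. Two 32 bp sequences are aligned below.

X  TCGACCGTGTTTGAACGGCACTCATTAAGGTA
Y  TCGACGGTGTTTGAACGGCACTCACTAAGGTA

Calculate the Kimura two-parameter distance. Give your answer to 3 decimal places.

0.065

Of 32 sites, 1 differences are transitions and 1 are transversions, so P = 1/32 = 0.03125 and Q = 1/32 = 0.03125.
Under the Kimura two-parameter model, d = −½ ln(1 − 2P − Q) − ¼ ln(1 − 2Q).
1 − 2P − Q = 0.90625, giving −½ ln(0.90625) = 0.049220.
1 − 2Q = 0.9375, giving −¼ ln(0.9375) = 0.016135.
d = 0.049220 + 0.016135 = 0.065355.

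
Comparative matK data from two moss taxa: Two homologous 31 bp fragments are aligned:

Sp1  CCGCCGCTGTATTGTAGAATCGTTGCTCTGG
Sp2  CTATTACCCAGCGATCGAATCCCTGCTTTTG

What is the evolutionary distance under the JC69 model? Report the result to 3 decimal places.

0.985

The sequences differ at 17 of 31 sites, so p = 17/31 ≈ 0.548387.
d = −(3/4) ln(1 − 4p/3) = −0.75 ln(1 − 0.731183) = −0.75 ln(0.268817)
  = −0.75 × (-1.313724) = 0.985293 substitutions/site.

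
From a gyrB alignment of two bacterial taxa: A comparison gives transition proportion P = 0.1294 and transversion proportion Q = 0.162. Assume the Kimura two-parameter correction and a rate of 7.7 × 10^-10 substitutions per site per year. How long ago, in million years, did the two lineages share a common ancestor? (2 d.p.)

240.87

Under the Kimura two-parameter model, d = −½ ln(1 − 2P − Q) − ¼ ln(1 − 2Q).
1 − 2P − Q = 0.5792, giving −½ ln(0.5792) = 0.273054.
1 − 2Q = 0.676, giving −¼ ln(0.676) = 0.097891.
d = 0.273054 + 0.097891 = 0.370945.
Under a molecular clock d = 2μt, so t = d/(2μ) = 0.370945 / (2 × 7.7 × 10^-10) = 240.87 million years.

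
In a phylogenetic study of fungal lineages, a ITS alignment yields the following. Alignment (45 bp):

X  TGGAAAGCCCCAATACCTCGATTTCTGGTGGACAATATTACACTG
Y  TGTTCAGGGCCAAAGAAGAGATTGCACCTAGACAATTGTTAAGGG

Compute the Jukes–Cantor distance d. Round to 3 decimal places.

The sequences differ at 22 of 45 sites, so p = 22/45 ≈ 0.488889.
d = −(3/4) ln(1 − 4p/3) = −0.75 ln(1 − 0.651852) = −0.75 ln(0.348148)
  = −0.75 × (-1.055128) = 0.791346 substitutions/site.

0.791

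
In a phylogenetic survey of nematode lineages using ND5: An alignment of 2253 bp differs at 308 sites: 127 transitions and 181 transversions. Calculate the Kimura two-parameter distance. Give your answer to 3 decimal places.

0.151

P = 127/2253 ≈ 0.056369 and Q = 181/2253 ≈ 0.080337.
Under the Kimura two-parameter model, d = −½ ln(1 − 2P − Q) − ¼ ln(1 − 2Q).
1 − 2P − Q = 0.806925, giving −½ ln(0.806925) = 0.107262.
1 − 2Q = 0.839326, giving −¼ ln(0.839326) = 0.043789.
d = 0.107262 + 0.043789 = 0.151051.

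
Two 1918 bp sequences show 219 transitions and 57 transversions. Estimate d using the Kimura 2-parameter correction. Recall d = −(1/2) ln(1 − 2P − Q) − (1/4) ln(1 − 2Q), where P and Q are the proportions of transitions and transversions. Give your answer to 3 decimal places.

P = 219/1918 ≈ 0.114181 and Q = 57/1918 ≈ 0.029718.
Under the Kimura two-parameter model, d = −½ ln(1 − 2P − Q) − ¼ ln(1 − 2Q).
1 − 2P − Q = 0.74192, giving −½ ln(0.74192) = 0.149257.
1 − 2Q = 0.940564, giving −¼ ln(0.940564) = 0.015319.
d = 0.149257 + 0.015319 = 0.164576.

0.165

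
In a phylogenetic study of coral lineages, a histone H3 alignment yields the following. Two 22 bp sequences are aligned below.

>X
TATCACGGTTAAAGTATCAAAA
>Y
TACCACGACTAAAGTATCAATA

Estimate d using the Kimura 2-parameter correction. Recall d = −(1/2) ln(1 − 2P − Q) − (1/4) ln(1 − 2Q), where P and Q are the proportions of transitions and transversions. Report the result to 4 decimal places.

0.2153

Of 22 sites, 3 differences are transitions and 1 are transversions, so P = 3/22 ≈ 0.136364 and Q = 1/22 ≈ 0.045455.
Under the Kimura two-parameter model, d = −½ ln(1 − 2P − Q) − ¼ ln(1 − 2Q).
1 − 2P − Q = 0.681817, giving −½ ln(0.681817) = 0.191497.
1 − 2Q = 0.90909, giving −¼ ln(0.90909) = 0.023828.
d = 0.191497 + 0.023828 = 0.215325.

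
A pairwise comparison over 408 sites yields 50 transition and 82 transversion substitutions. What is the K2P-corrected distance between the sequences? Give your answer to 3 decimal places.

P = 50/408 ≈ 0.122549 and Q = 82/408 ≈ 0.20098.
Under the Kimura two-parameter model, d = −½ ln(1 − 2P − Q) − ¼ ln(1 − 2Q).
1 − 2P − Q = 0.553922, giving −½ ln(0.553922) = 0.295366.
1 − 2Q = 0.59804, giving −¼ ln(0.59804) = 0.128524.
d = 0.295366 + 0.128524 = 0.423890.

0.424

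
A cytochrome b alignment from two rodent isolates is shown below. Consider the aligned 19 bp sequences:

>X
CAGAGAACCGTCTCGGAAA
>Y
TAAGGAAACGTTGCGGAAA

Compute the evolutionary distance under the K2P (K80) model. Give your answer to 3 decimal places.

0.433

Of 19 sites, 4 differences are transitions and 2 are transversions, so P = 4/19 ≈ 0.210526 and Q = 2/19 ≈ 0.105263.
Under the Kimura two-parameter model, d = −½ ln(1 − 2P − Q) − ¼ ln(1 − 2Q).
1 − 2P − Q = 0.473685, giving −½ ln(0.473685) = 0.373606.
1 − 2Q = 0.789474, giving −¼ ln(0.789474) = 0.059097.
d = 0.373606 + 0.059097 = 0.432703.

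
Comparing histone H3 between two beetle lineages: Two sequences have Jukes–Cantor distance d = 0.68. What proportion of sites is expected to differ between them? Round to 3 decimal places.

0.447

p = (3/4)(1 − e^(−4d/3)) = 0.75 × (1 − e^(-0.906667)) = 0.75 × (1 − 0.403868) = 0.447099.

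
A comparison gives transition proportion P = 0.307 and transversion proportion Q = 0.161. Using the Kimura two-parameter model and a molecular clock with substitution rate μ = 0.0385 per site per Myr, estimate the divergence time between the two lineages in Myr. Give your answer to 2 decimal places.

Under the Kimura two-parameter model, d = −½ ln(1 − 2P − Q) − ¼ ln(1 − 2Q).
1 − 2P − Q = 0.225, giving −½ ln(0.225) = 0.745827.
1 − 2Q = 0.678, giving −¼ ln(0.678) = 0.097152.
d = 0.745827 + 0.097152 = 0.842979.
Under a molecular clock d = 2μt, so t = d/(2μ) = 0.842979 / (2 × 0.0385) = 10.95 Myr.

10.95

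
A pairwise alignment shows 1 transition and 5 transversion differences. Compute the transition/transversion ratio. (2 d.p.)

0.20

R = 1/5 = 0.20.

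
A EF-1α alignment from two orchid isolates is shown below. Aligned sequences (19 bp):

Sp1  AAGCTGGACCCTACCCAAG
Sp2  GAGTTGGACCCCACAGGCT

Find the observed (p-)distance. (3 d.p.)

0.421

The sequences differ at 8 of 19 positions (sites 1, 4, 12, 15, 16, 17, 18, 19).
p = 8/19 = 0.421052… ≈ 0.421 (to 3 d.p.).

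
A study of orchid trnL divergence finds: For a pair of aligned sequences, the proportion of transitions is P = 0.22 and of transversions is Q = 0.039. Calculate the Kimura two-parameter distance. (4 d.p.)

0.3463

Under the Kimura two-parameter model, d = −½ ln(1 − 2P − Q) − ¼ ln(1 − 2Q).
1 − 2P − Q = 0.521, giving −½ ln(0.521) = 0.326003.
1 − 2Q = 0.922, giving −¼ ln(0.922) = 0.020303.
d = 0.326003 + 0.020303 = 0.346306.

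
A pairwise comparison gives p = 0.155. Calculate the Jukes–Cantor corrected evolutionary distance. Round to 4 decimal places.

d = −(3/4) ln(1 − 4p/3) = −0.75 ln(1 − 0.206667) = −0.75 ln(0.793333)
  = −0.75 × (-0.231512) = 0.173634 substitutions/site.

0.1736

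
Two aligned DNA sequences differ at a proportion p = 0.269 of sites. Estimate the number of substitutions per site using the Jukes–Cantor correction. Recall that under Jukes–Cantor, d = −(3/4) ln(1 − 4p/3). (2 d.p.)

0.33

d = −(3/4) ln(1 − 4p/3) = −0.75 ln(1 − 0.358667) = −0.75 ln(0.641333)
  = −0.75 × (-0.444206) = 0.333155 substitutions/site.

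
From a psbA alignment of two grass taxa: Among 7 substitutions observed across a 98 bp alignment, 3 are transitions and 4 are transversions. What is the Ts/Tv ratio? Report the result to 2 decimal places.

0.75

R = 3/4 = 0.75.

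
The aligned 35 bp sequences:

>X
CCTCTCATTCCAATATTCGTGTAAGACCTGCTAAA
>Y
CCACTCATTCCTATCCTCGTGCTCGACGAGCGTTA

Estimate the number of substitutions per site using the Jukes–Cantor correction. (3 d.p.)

The sequences differ at 12 of 35 sites, so p = 12/35 ≈ 0.342857.
d = −(3/4) ln(1 − 4p/3) = −0.75 ln(1 − 0.457143) = −0.75 ln(0.542857)
  = −0.75 × (-0.610909) = 0.458182 substitutions/site.

0.458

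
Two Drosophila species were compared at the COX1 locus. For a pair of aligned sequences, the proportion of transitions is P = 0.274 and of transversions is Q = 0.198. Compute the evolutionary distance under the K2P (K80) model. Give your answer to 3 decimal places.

0.811

Under the Kimura two-parameter model, d = −½ ln(1 − 2P − Q) − ¼ ln(1 − 2Q).
1 − 2P − Q = 0.254, giving −½ ln(0.254) = 0.685211.
1 − 2Q = 0.604, giving −¼ ln(0.604) = 0.126045.
d = 0.685211 + 0.126045 = 0.811256.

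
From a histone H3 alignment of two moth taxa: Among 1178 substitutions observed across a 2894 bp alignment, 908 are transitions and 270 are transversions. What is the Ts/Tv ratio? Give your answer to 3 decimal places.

R = 908/270 = 3.362962… ≈ 3.363 (to 3 d.p.).

3.363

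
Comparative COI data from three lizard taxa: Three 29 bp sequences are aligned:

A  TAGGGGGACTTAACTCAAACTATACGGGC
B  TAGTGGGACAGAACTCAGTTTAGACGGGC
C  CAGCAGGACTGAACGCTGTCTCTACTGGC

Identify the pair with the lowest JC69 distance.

A and B

A–B: 7/29 differ, p = 0.241, d = 0.291.
A–C: 10/29 differ, p = 0.345, d = 0.462.
B–C: 10/29 differ, p = 0.345, d = 0.462.
The smallest distance is between A and B.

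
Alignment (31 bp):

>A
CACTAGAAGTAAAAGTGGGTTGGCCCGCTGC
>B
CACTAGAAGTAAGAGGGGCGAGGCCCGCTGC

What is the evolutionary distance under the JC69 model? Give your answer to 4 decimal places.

0.1816

The sequences differ at 5 of 31 sites (13, 16, 19, 20, 21), so p = 5/31 ≈ 0.16129.
d = −(3/4) ln(1 − 4p/3) = −0.75 ln(1 − 0.215053) = −0.75 ln(0.784947)
  = −0.75 × (-0.242139) = 0.181604 substitutions/site.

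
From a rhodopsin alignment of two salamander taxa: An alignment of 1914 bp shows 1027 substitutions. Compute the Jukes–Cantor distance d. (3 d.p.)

p = 1027/1914 ≈ 0.536573.
d = −(3/4) ln(1 − 4p/3) = −0.75 ln(1 − 0.715431) = −0.75 ln(0.284569)
  = −0.75 × (-1.256780) = 0.942585 substitutions/site.

0.943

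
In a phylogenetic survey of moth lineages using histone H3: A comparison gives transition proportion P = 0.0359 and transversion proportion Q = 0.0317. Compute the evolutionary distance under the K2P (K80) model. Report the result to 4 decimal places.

0.0710

Under the Kimura two-parameter model, d = −½ ln(1 − 2P − Q) − ¼ ln(1 − 2Q).
1 − 2P − Q = 0.8965, giving −½ ln(0.8965) = 0.054628.
1 − 2Q = 0.9366, giving −¼ ln(0.9366) = 0.016375.
d = 0.054628 + 0.016375 = 0.071003.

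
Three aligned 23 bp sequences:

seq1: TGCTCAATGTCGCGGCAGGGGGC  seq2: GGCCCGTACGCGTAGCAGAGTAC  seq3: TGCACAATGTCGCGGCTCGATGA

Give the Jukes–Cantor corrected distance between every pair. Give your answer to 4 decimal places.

seq1–seq2: 12/23 sites differ → p ≈ 0.521739, d = −0.75 ln(1 − 0.695652) = 0.892188 ≈ 0.8922.
seq1–seq3: 6/23 sites differ → p ≈ 0.26087, d = −0.75 ln(1 − 0.347827) = 0.320584 ≈ 0.3206.
seq2–seq3: 15/23 sites differ → p ≈ 0.652174, d = −0.75 ln(1 − 0.869565) = 1.527660 ≈ 1.5277.

d(seq1,seq2) = 0.8922, d(seq1,seq3) = 0.3206, d(seq2,seq3) = 1.5277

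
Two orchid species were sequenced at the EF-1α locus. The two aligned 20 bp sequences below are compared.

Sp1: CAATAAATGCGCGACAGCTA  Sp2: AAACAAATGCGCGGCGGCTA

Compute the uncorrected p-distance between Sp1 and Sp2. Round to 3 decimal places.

0.200

The sequences differ at 4 of 20 positions (sites 1, 4, 14, 16).
p = 4/20 = 0.200.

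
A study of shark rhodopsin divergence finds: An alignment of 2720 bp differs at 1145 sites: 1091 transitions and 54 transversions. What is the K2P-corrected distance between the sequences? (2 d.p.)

P = 1091/2720 ≈ 0.401103 and Q = 54/2720 ≈ 0.019853.
Under the Kimura two-parameter model, d = −½ ln(1 − 2P − Q) − ¼ ln(1 − 2Q).
1 − 2P − Q = 0.177941, giving −½ ln(0.177941) = 0.863152.
1 − 2Q = 0.960294, giving −¼ ln(0.960294) = 0.010129.
d = 0.863152 + 0.010129 = 0.873281.

0.87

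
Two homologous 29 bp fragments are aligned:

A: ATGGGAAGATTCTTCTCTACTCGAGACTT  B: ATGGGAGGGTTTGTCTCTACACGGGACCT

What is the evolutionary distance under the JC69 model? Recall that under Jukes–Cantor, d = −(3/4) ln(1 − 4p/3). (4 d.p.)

The sequences differ at 7 of 29 sites (7, 9, 12, 13, 21, 24, 28), so p = 7/29 ≈ 0.241379.
d = −(3/4) ln(1 − 4p/3) = −0.75 ln(1 − 0.321839) = −0.75 ln(0.678161)
  = −0.75 × (-0.388371) = 0.291278 substitutions/site.

0.2913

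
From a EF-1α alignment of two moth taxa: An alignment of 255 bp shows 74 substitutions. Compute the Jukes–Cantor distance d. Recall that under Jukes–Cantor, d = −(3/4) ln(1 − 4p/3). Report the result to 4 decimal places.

p = 74/255 ≈ 0.290196.
d = −(3/4) ln(1 − 4p/3) = −0.75 ln(1 − 0.386928) = −0.75 ln(0.613072)
  = −0.75 × (-0.489273) = 0.366955 substitutions/site.

0.3670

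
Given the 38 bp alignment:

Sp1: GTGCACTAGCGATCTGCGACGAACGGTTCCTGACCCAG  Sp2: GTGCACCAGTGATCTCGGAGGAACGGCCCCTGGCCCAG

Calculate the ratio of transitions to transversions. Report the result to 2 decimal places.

Transitions are A↔G and C↔T; transversions are all other mismatches.
Transitions: 5. Transversions: 3.
R = 5/3 = 1.666666… ≈ 1.67 (to 2 d.p.).

1.67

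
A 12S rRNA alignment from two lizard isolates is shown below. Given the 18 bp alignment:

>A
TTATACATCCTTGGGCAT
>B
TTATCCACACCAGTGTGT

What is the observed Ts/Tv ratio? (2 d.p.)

1.00

Transitions are A↔G and C↔T; transversions are all other mismatches.
Transitions: 4. Transversions: 4.
R = 4/4 = 1.00.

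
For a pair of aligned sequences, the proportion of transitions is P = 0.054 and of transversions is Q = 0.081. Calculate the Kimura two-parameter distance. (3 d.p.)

Under the Kimura two-parameter model, d = −½ ln(1 − 2P − Q) − ¼ ln(1 − 2Q).
1 − 2P − Q = 0.811, giving −½ ln(0.811) = 0.104744.
1 − 2Q = 0.838, giving −¼ ln(0.838) = 0.044184.
d = 0.104744 + 0.044184 = 0.148928.

0.149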